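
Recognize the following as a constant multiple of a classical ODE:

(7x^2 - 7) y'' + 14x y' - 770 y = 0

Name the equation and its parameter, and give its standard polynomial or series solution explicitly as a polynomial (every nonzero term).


All three coefficients share the factor -7; dividing through by -7 gives  (1 - x^2) y'' - 2x y' + 110 y = 0.
This matches the Legendre equation (1 - x^2) y'' - 2x y' + n(n+1) y = 0 (note the -2x y' term) with n(n+1) = 110, so n = 10; the polynomial solution is P_10(x).
With y = sum_k a_k x^k, matching x^k gives (k+2)(k+1) a_{k+2} = [k(k+1) - n(n+1)] a_k = (k - 10)(k + 11) a_k. The right side vanishes at k = 10, so the series with the parity of 10 terminates at degree 10.
Standard normalization (P_n(1) = 1): leading coefficient (2n)!/(2^n (n!)^2) = 2432902008176640000/(1024*13168189440000) = 46189/256, so a_10 = 46189/256. Work downward with a_k = (k+1)(k+2) a_{k+2} / ((k - 10)(k + 11)):
  a_8 = (9)(10)(46189/256) / ((8 - 10)(8 + 11)) = (2078505/128)/(-38) = -109395/256
  a_6 = (7)(8)(-109395/256) / ((6 - 10)(6 + 11)) = (-765765/32)/(-68) = 45045/128
  a_4 = (5)(6)(45045/128) / ((4 - 10)(4 + 11)) = (675675/64)/(-90) = -15015/128
  a_2 = (3)(4)(-15015/128) / ((2 - 10)(2 + 11)) = (-45045/32)/(-104) = 3465/256
  a_0 = (1)(2)(3465/256) / ((0 - 10)(0 + 11)) = (3465/128)/(-110) = -63/256
Hence P_10(x) = 46189 x^10/256 - 109395 x^8/256 + 45045 x^6/128 - 15015 x^4/128 + 3465 x^2/256 - 63/256.

P_10(x); series = 46189 x^10/256 - 109395 x^8/256 + 45045 x^6/128 - 15015 x^4/128 + 3465 x^2/256 - 63/256


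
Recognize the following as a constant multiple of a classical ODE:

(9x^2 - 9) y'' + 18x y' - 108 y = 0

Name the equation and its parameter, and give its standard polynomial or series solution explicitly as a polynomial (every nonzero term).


All three coefficients share the factor -9; dividing through by -9 gives  (1 - x^2) y'' - 2x y' + 12 y = 0.
This matches the Legendre equation (1 - x^2) y'' - 2x y' + n(n+1) y = 0 (note the -2x y' term) with n(n+1) = 12, so n = 3; the polynomial solution is P_3(x).
With y = sum_k a_k x^k, matching x^k gives (k+2)(k+1) a_{k+2} = [k(k+1) - n(n+1)] a_k = (k - 3)(k + 4) a_k. The right side vanishes at k = 3, so the series with the parity of 3 terminates at degree 3.
Standard normalization (P_n(1) = 1): leading coefficient (2n)!/(2^n (n!)^2) = 720/(8*36) = 5/2, so a_3 = 5/2. Work downward with a_k = (k+1)(k+2) a_{k+2} / ((k - 3)(k + 4)):
  a_1 = (2)(3)(5/2) / ((1 - 3)(1 + 4)) = 15/(-10) = -3/2
Hence P_3(x) = 5 x^3/2 - 3 x/2.

P_3(x); series = 5 x^3/2 - 3 x/2


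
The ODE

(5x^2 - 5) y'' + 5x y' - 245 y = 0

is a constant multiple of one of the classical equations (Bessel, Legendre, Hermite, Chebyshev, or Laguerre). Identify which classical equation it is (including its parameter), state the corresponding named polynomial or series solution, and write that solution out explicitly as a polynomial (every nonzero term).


All three coefficients share the factor -5; dividing through by -5 gives  (1 - x^2) y'' - x y' + 49 y = 0.
This matches the Chebyshev equation (1 - x^2) y'' - x y' + n^2 y = 0 (note the -x y' term, not -2x y') with n^2 = 49, so n = 7; the polynomial solution is T_7(x).
With y = sum_k a_k x^k, matching x^k gives (k+2)(k+1) a_{k+2} = (k^2 - n^2) a_k = (k - 7)(k + 7) a_k. The right side vanishes at k = 7, so the series with the parity of 7 terminates at degree 7.
Standard normalization: leading coefficient of T_n is 2^(n-1), so a_7 = 2^6 = 64. Work downward with a_k = (k+1)(k+2) a_{k+2} / ((k - 7)(k + 7)):
  a_5 = (6)(7)(64) / ((5 - 7)(5 + 7)) = 2688/(-24) = -112
  a_3 = (4)(5)(-112) / ((3 - 7)(3 + 7)) = -2240/(-40) = 56
  a_1 = (2)(3)(56) / ((1 - 7)(1 + 7)) = 336/(-48) = -7
Hence T_7(x) = 64 x^7 - 112 x^5 + 56 x^3 - 7 x.

T_7(x); series = 64 x^7 - 112 x^5 + 56 x^3 - 7 x


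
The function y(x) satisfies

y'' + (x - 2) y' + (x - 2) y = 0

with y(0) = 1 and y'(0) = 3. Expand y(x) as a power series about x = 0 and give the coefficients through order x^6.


Ansatz: y(x) = sum_{n>=0} a_n x^n, so y'(x) = sum_{n>=1} n a_n x^(n-1) and y''(x) = sum_{n>=2} n(n-1) a_n x^(n-2).
Substitute into P(x) y'' + Q(x) y' + R(x) y = 0 with P(x) = 1, Q(x) = x - 2, R(x) = x - 2, and match powers of x.
Initial conditions: a_0 = 1, a_1 = 3.
Setting the coefficient of each power of x to zero and solving order by order (substituting the coefficients already found):
  x^0: 2 a_2 - 2 a_1 - 2 a_0 = 0  ->  2 a_2 = 2 a_1 + 2 a_0 = 8  ->  a_2 = 4
  x^1: 6 a_3 - 4 a_2 - a_1 + a_0 = 0  ->  6 a_3 = 4 a_2 + a_1 - a_0 = 18  ->  a_3 = 3
  x^2: 12 a_4 - 6 a_3 + a_1 = 0  ->  12 a_4 = 6 a_3 - a_1 = 15  ->  a_4 = 5/4
  x^3: 20 a_5 - 8 a_4 + a_3 + a_2 = 0  ->  20 a_5 = 8 a_4 - a_3 - a_2 = 3  ->  a_5 = 3/20
  x^4: 30 a_6 - 10 a_5 + 2 a_4 + a_3 = 0  ->  30 a_6 = 10 a_5 - 2 a_4 - a_3 = -4  ->  a_6 = -2/15
Truncated series: y(x) = 1 + 3 x + 4 x^2 + 3 x^3 + (5/4) x^4 + (3/20) x^5 - (2/15) x^6 + O(x^7).

a_0 = 1; a_1 = 3; a_2 = 4; a_3 = 3; a_4 = 5/4; a_5 = 3/20; a_6 = -2/15


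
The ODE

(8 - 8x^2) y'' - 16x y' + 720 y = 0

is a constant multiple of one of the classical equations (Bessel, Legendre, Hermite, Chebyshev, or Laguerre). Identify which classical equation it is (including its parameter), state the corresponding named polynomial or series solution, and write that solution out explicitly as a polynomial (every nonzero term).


All three coefficients share the factor 8; dividing through by 8 gives  (1 - x^2) y'' - 2x y' + 90 y = 0.
This matches the Legendre equation (1 - x^2) y'' - 2x y' + n(n+1) y = 0 (note the -2x y' term) with n(n+1) = 90, so n = 9; the polynomial solution is P_9(x).
With y = sum_k a_k x^k, matching x^k gives (k+2)(k+1) a_{k+2} = [k(k+1) - n(n+1)] a_k = (k - 9)(k + 10) a_k. The right side vanishes at k = 9, so the series with the parity of 9 terminates at degree 9.
Standard normalization (P_n(1) = 1): leading coefficient (2n)!/(2^n (n!)^2) = 6402373705728000/(512*131681894400) = 12155/128, so a_9 = 12155/128. Work downward with a_k = (k+1)(k+2) a_{k+2} / ((k - 9)(k + 10)):
  a_7 = (8)(9)(12155/128) / ((7 - 9)(7 + 10)) = (109395/16)/(-34) = -6435/32
  a_5 = (6)(7)(-6435/32) / ((5 - 9)(5 + 10)) = (-135135/16)/(-60) = 9009/64
  a_3 = (4)(5)(9009/64) / ((3 - 9)(3 + 10)) = (45045/16)/(-78) = -1155/32
  a_1 = (2)(3)(-1155/32) / ((1 - 9)(1 + 10)) = (-3465/16)/(-88) = 315/128
Hence P_9(x) = 12155 x^9/128 - 6435 x^7/32 + 9009 x^5/64 - 1155 x^3/32 + 315 x/128.

P_9(x); series = 12155 x^9/128 - 6435 x^7/32 + 9009 x^5/64 - 1155 x^3/32 + 315 x/128


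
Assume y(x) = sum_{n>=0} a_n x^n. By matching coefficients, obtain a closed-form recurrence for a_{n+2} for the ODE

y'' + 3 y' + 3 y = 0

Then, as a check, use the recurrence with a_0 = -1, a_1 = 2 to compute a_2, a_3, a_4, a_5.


Substitute y = sum_n a_n x^n.
y''(x) has coefficient (n+2)(n+1) a_{n+2} at x^n;
3 y'(x) has coefficient 3 (n+1) a_{n+1} at x^n;
3 y(x) has coefficient 3 a_n at x^n.
Matching x^n: (n+2)(n+1) a_{n+2} + 3 (n+1) a_{n+1} + 3 a_n = 0.
Thus a_{n+2} = [-3 (n+1) a_{n+1} - 3 a_n] / ((n+1)(n+2)).

Check with a_0 = -1, a_1 = 2 (apply the recurrence for n = 0, 1, 2, 3): a_0 = -1, a_1 = 2, a_2 = -3/2, a_3 = 1/2, a_4 = 0, a_5 = -3/40.

a_(n+2) = [-3 (n+1) a_(n+1) - 3 a_n] / ((n+1)(n+2)); check: a_0 = -1, a_1 = 2, a_2 = -3/2, a_3 = 1/2, a_4 = 0, a_5 = -3/40


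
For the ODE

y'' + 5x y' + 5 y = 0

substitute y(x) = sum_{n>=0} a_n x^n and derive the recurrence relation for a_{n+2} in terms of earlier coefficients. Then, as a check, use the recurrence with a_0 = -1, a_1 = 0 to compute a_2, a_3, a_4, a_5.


Substitute y = sum_n a_n x^n.
y''(x) has coefficient (n+2)(n+1) a_{n+2} at x^n;
5 x y'(x) has coefficient 5 n a_n at x^n (shift);
5 y(x) has coefficient 5 a_n at x^n.
Matching x^n: (n+2)(n+1) a_{n+2} + (5n + 5) a_n = 0.
Thus a_{n+2} = (-5n - 5) / ((n+1)(n+2)) * a_n.

Check with a_0 = -1, a_1 = 0 (apply the recurrence for n = 0, 1, 2, 3): a_0 = -1, a_1 = 0, a_2 = 5/2, a_3 = 0, a_4 = -25/8, a_5 = 0.

a_(n+2) = (-5n - 5) / ((n+1)(n+2)) * a_n; check: a_0 = -1, a_1 = 0, a_2 = 5/2, a_3 = 0, a_4 = -25/8, a_5 = 0


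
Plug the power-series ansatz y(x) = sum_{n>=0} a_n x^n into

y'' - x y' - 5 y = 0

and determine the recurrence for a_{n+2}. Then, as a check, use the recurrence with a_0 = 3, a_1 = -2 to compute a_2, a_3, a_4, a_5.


Substitute y = sum_n a_n x^n.
y''(x) has coefficient (n+2)(n+1) a_{n+2} at x^n;
-x y'(x) has coefficient -n a_n at x^n (shift);
-5 y(x) has coefficient -5 a_n at x^n.
Matching x^n: (n+2)(n+1) a_{n+2} + (-n - 5) a_n = 0.
Thus a_{n+2} = (n + 5) / ((n+1)(n+2)) * a_n.

Check with a_0 = 3, a_1 = -2 (apply the recurrence for n = 0, 1, 2, 3): a_0 = 3, a_1 = -2, a_2 = 15/2, a_3 = -2, a_4 = 35/8, a_5 = -4/5.

a_(n+2) = (n + 5) / ((n+1)(n+2)) * a_n; check: a_0 = 3, a_1 = -2, a_2 = 15/2, a_3 = -2, a_4 = 35/8, a_5 = -4/5


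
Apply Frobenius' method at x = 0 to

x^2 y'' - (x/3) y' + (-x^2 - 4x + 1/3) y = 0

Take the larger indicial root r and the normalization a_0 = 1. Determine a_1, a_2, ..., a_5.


Write in Frobenius form y'' + (p(x)/x) y' + (q(x)/x^2) y = 0:
  p(x) = -1/3,  q(x) = -x^2 - 4x + 1/3.
Indicial equation: r(r-1) + (-1/3) r + (1/3) = 0 -> roots r_1 = 1, r_2 = 1/3.
Take r = r_1 = 1. Let y(x) = x^r sum_{n>=0} a_n x^n with a_0 = 1.
Substitute y = x^r sum a_n x^n and match x^{r+n}. The recurrence is
  D(n) a_n - 4 a_{n-1} - 1 a_{n-2} = 0,  where D(n) = (r+n)(r+n-1) + (-1/3)(r+n) + (1/3).
  a_n = [4 a_{n-1} + 1 a_{n-2}] / D(n).
Since the indicial polynomial factors as (r - r_1)(r - r_2), D(n) = (r_1 + n - r_1)(r_1 + n - r_2) = n(n + 2/3).
Evaluating step by step (a_0 = 1):
  n = 1: D(1) = 1(1 + 2/3) = 5/3; numerator = 4(1) = 4; a_1 = (4)/(5/3) = 12/5
  n = 2: D(2) = 2(2 + 2/3) = 16/3; numerator = 4(12/5) + 1(1) = 53/5; a_2 = (53/5)/(16/3) = 159/80
  n = 3: D(3) = 3(3 + 2/3) = 11; numerator = 4(159/80) + 1(12/5) = 207/20; a_3 = (207/20)/(11) = 207/220
  n = 4: D(4) = 4(4 + 2/3) = 56/3; numerator = 4(207/220) + 1(159/80) = 5061/880; a_4 = (5061/880)/(56/3) = 2169/7040
  n = 5: D(5) = 5(5 + 2/3) = 85/3; numerator = 4(2169/7040) + 1(207/220) = 765/352; a_5 = (765/352)/(85/3) = 27/352

r = 1; a_0 = 1; a_1 = 12/5; a_2 = 159/80; a_3 = 207/220; a_4 = 2169/7040; a_5 = 27/352


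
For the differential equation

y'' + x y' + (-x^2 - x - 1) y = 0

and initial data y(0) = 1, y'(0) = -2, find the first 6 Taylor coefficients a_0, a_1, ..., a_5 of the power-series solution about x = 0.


Ansatz: y(x) = sum_{n>=0} a_n x^n, so y'(x) = sum_{n>=1} n a_n x^(n-1) and y''(x) = sum_{n>=2} n(n-1) a_n x^(n-2).
Substitute into P(x) y'' + Q(x) y' + R(x) y = 0 with P(x) = 1, Q(x) = x, R(x) = -x^2 - x - 1, and match powers of x.
Initial conditions: a_0 = 1, a_1 = -2.
Setting the coefficient of each power of x to zero and solving order by order (substituting the coefficients already found):
  x^0: 2 a_2 - a_0 = 0  ->  2 a_2 = a_0 = 1  ->  a_2 = 1/2
  x^1: 6 a_3 - a_0 = 0  ->  6 a_3 = a_0 = 1  ->  a_3 = 1/6
  x^2: 12 a_4 + a_2 - a_1 - a_0 = 0  ->  12 a_4 = -a_2 + a_1 + a_0 = -3/2  ->  a_4 = -1/8
  x^3: 20 a_5 + 2 a_3 - a_2 - a_1 = 0  ->  20 a_5 = -2 a_3 + a_2 + a_1 = -11/6  ->  a_5 = -11/120
Truncated series: y(x) = 1 - 2 x + (1/2) x^2 + (1/6) x^3 - (1/8) x^4 - (11/120) x^5 + O(x^6).

a_0 = 1; a_1 = -2; a_2 = 1/2; a_3 = 1/6; a_4 = -1/8; a_5 = -11/120


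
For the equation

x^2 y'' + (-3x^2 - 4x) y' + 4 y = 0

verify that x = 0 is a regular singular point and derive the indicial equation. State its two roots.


Divide by x^2 to reach normal form y'' + P_1(x) y' + P_2(x) y = 0 with P_1(x) = -3 - 4/x and P_2(x) = 4/x^2.
x = 0 is a singular point because the y'-coefficient -3 - 4/x has a pole at x = 0 and the y-coefficient 4/x^2 has a pole at x = 0.
It is a regular singular point because x P_1(x) = p(x) = -3x - 4 and x^2 P_2(x) = q(x) = 4 are polynomials, hence analytic at x = 0.
p(0) = -4,  q(0) = 4.
Indicial equation: r(r-1) + p(0) r + q(0) = 0, i.e. r^2 + (p(0) - 1) r + q(0) = 0, i.e. r^2 - 5 r + 4 = 0.
Discriminant: (-5)^2 - 4(4) = 9, so r = (5 ± 3)/2.
Solving: r_1 = 4, r_2 = 1.

indicial: r^2 - 5 r + 4 = 0; roots r_1 = 4, r_2 = 1


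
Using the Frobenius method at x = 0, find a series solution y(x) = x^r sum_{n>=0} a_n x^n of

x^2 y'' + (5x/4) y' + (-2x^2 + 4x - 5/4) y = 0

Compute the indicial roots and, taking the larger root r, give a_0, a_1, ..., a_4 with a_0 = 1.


Write in Frobenius form y'' + (p(x)/x) y' + (q(x)/x^2) y = 0:
  p(x) = 5/4,  q(x) = -2x^2 + 4x - 5/4.
Indicial equation: r(r-1) + (5/4) r + (-5/4) = 0 -> roots r_1 = 1, r_2 = -5/4.
Take r = r_1 = 1. Let y(x) = x^r sum_{n>=0} a_n x^n with a_0 = 1.
Substitute y = x^r sum a_n x^n and match x^{r+n}. The recurrence is
  D(n) a_n + 4 a_{n-1} - 2 a_{n-2} = 0,  where D(n) = (r+n)(r+n-1) + (5/4)(r+n) + (-5/4).
  a_n = [-4 a_{n-1} + 2 a_{n-2}] / D(n).
Since the indicial polynomial factors as (r - r_1)(r - r_2), D(n) = (r_1 + n - r_1)(r_1 + n - r_2) = n(n + 9/4).
Evaluating step by step (a_0 = 1):
  n = 1: D(1) = 1(1 + 9/4) = 13/4; numerator = -4(1) = -4; a_1 = (-4)/(13/4) = -16/13
  n = 2: D(2) = 2(2 + 9/4) = 17/2; numerator = -4(-16/13) + 2(1) = 90/13; a_2 = (90/13)/(17/2) = 180/221
  n = 3: D(3) = 3(3 + 9/4) = 63/4; numerator = -4(180/221) + 2(-16/13) = -1264/221; a_3 = (-1264/221)/(63/4) = -5056/13923
  n = 4: D(4) = 4(4 + 9/4) = 25; numerator = -4(-5056/13923) + 2(180/221) = 42904/13923; a_4 = (42904/13923)/(25) = 42904/348075

r = 1; a_0 = 1; a_1 = -16/13; a_2 = 180/221; a_3 = -5056/13923; a_4 = 42904/348075


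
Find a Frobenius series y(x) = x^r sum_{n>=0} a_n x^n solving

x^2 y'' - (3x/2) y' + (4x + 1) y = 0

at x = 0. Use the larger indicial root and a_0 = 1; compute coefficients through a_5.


Write in Frobenius form y'' + (p(x)/x) y' + (q(x)/x^2) y = 0:
  p(x) = -3/2,  q(x) = 4x + 1.
Indicial equation: r(r-1) + (-3/2) r + (1) = 0 -> roots r_1 = 2, r_2 = 1/2.
Take r = r_1 = 2. Let y(x) = x^r sum_{n>=0} a_n x^n with a_0 = 1.
Substitute y = x^r sum a_n x^n and match x^{r+n}. The recurrence is
  D(n) a_n + 4 a_{n-1} = 0,  where D(n) = (r+n)(r+n-1) + (-3/2)(r+n) + (1).
  a_n = -4 / D(n) * a_{n-1}.
Since the indicial polynomial factors as (r - r_1)(r - r_2), D(n) = (r_1 + n - r_1)(r_1 + n - r_2) = n(n + 3/2).
Evaluating step by step (a_0 = 1):
  n = 1: D(1) = 1(1 + 3/2) = 5/2; numerator = -4(1) = -4; a_1 = (-4)/(5/2) = -8/5
  n = 2: D(2) = 2(2 + 3/2) = 7; numerator = -4(-8/5) = 32/5; a_2 = (32/5)/(7) = 32/35
  n = 3: D(3) = 3(3 + 3/2) = 27/2; numerator = -4(32/35) = -128/35; a_3 = (-128/35)/(27/2) = -256/945
  n = 4: D(4) = 4(4 + 3/2) = 22; numerator = -4(-256/945) = 1024/945; a_4 = (1024/945)/(22) = 512/10395
  n = 5: D(5) = 5(5 + 3/2) = 65/2; numerator = -4(512/10395) = -2048/10395; a_5 = (-2048/10395)/(65/2) = -4096/675675

r = 2; a_0 = 1; a_1 = -8/5; a_2 = 32/35; a_3 = -256/945; a_4 = 512/10395; a_5 = -4096/675675


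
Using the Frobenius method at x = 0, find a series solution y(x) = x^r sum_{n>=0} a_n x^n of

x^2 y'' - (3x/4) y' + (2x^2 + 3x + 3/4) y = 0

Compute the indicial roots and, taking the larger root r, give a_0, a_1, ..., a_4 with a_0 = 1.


Write in Frobenius form y'' + (p(x)/x) y' + (q(x)/x^2) y = 0:
  p(x) = -3/4,  q(x) = 2x^2 + 3x + 3/4.
Indicial equation: r(r-1) + (-3/4) r + (3/4) = 0 -> roots r_1 = 1, r_2 = 3/4.
Take r = r_1 = 1. Let y(x) = x^r sum_{n>=0} a_n x^n with a_0 = 1.
Substitute y = x^r sum a_n x^n and match x^{r+n}. The recurrence is
  D(n) a_n + 3 a_{n-1} + 2 a_{n-2} = 0,  where D(n) = (r+n)(r+n-1) + (-3/4)(r+n) + (3/4).
  a_n = [-3 a_{n-1} - 2 a_{n-2}] / D(n).
Since the indicial polynomial factors as (r - r_1)(r - r_2), D(n) = (r_1 + n - r_1)(r_1 + n - r_2) = n(n + 1/4).
Evaluating step by step (a_0 = 1):
  n = 1: D(1) = 1(1 + 1/4) = 5/4; numerator = -3(1) = -3; a_1 = (-3)/(5/4) = -12/5
  n = 2: D(2) = 2(2 + 1/4) = 9/2; numerator = -3(-12/5) - 2(1) = 26/5; a_2 = (26/5)/(9/2) = 52/45
  n = 3: D(3) = 3(3 + 1/4) = 39/4; numerator = -3(52/45) - 2(-12/5) = 4/3; a_3 = (4/3)/(39/4) = 16/117
  n = 4: D(4) = 4(4 + 1/4) = 17; numerator = -3(16/117) - 2(52/45) = -1592/585; a_4 = (-1592/585)/(17) = -1592/9945

r = 1; a_0 = 1; a_1 = -12/5; a_2 = 52/45; a_3 = 16/117; a_4 = -1592/9945


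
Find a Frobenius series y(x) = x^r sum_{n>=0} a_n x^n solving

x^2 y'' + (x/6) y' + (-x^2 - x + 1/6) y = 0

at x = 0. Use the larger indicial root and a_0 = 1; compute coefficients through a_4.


Write in Frobenius form y'' + (p(x)/x) y' + (q(x)/x^2) y = 0:
  p(x) = 1/6,  q(x) = -x^2 - x + 1/6.
Indicial equation: r(r-1) + (1/6) r + (1/6) = 0 -> roots r_1 = 1/2, r_2 = 1/3.
Take r = r_1 = 1/2. Let y(x) = x^r sum_{n>=0} a_n x^n with a_0 = 1.
Substitute y = x^r sum a_n x^n and match x^{r+n}. The recurrence is
  D(n) a_n - 1 a_{n-1} - 1 a_{n-2} = 0,  where D(n) = (r+n)(r+n-1) + (1/6)(r+n) + (1/6).
  a_n = [1 a_{n-1} + 1 a_{n-2}] / D(n).
Since the indicial polynomial factors as (r - r_1)(r - r_2), D(n) = (r_1 + n - r_1)(r_1 + n - r_2) = n(n + 1/6).
Evaluating step by step (a_0 = 1):
  n = 1: D(1) = 1(1 + 1/6) = 7/6; numerator = 1(1) = 1; a_1 = (1)/(7/6) = 6/7
  n = 2: D(2) = 2(2 + 1/6) = 13/3; numerator = 1(6/7) + 1(1) = 13/7; a_2 = (13/7)/(13/3) = 3/7
  n = 3: D(3) = 3(3 + 1/6) = 19/2; numerator = 1(3/7) + 1(6/7) = 9/7; a_3 = (9/7)/(19/2) = 18/133
  n = 4: D(4) = 4(4 + 1/6) = 50/3; numerator = 1(18/133) + 1(3/7) = 75/133; a_4 = (75/133)/(50/3) = 9/266

r = 1/2; a_0 = 1; a_1 = 6/7; a_2 = 3/7; a_3 = 18/133; a_4 = 9/266


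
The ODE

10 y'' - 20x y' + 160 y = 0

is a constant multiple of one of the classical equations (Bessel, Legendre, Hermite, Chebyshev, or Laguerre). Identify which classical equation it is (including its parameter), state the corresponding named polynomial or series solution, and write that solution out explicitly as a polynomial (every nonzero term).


All three coefficients share the factor 10; dividing through by 10 gives  y'' - 2x y' + 16 y = 0.
This matches the Hermite equation y'' - 2x y' + 2n y = 0 with 2n = 16, so n = 8; the polynomial solution is H_8(x).
With y = sum_k a_k x^k, matching x^k gives (k+2)(k+1) a_{k+2} = 2(k - n) a_k = 2(k - 8) a_k. The right side vanishes at k = 8, so the series with the parity of 8 terminates at degree 8.
Standard normalization: leading coefficient of H_n is 2^n, so a_8 = 2^8 = 256. Work downward with a_k = (k+1)(k+2) a_{k+2} / (2(k - n)):
  a_6 = (7)(8)(256) / (2(6 - 8)) = 14336/(-4) = -3584
  a_4 = (5)(6)(-3584) / (2(4 - 8)) = -107520/(-8) = 13440
  a_2 = (3)(4)(13440) / (2(2 - 8)) = 161280/(-12) = -13440
  a_0 = (1)(2)(-13440) / (2(0 - 8)) = -26880/(-16) = 1680
Hence H_8(x) = 256 x^8 - 3584 x^6 + 13440 x^4 - 13440 x^2 + 1680.

H_8(x); series = 256 x^8 - 3584 x^6 + 13440 x^4 - 13440 x^2 + 1680


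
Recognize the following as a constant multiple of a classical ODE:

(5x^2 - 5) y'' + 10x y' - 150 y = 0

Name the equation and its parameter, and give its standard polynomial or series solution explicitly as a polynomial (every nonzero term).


All three coefficients share the factor -5; dividing through by -5 gives  (1 - x^2) y'' - 2x y' + 30 y = 0.
This matches the Legendre equation (1 - x^2) y'' - 2x y' + n(n+1) y = 0 (note the -2x y' term) with n(n+1) = 30, so n = 5; the polynomial solution is P_5(x).
With y = sum_k a_k x^k, matching x^k gives (k+2)(k+1) a_{k+2} = [k(k+1) - n(n+1)] a_k = (k - 5)(k + 6) a_k. The right side vanishes at k = 5, so the series with the parity of 5 terminates at degree 5.
Standard normalization (P_n(1) = 1): leading coefficient (2n)!/(2^n (n!)^2) = 3628800/(32*14400) = 63/8, so a_5 = 63/8. Work downward with a_k = (k+1)(k+2) a_{k+2} / ((k - 5)(k + 6)):
  a_3 = (4)(5)(63/8) / ((3 - 5)(3 + 6)) = (315/2)/(-18) = -35/4
  a_1 = (2)(3)(-35/4) / ((1 - 5)(1 + 6)) = (-105/2)/(-28) = 15/8
Hence P_5(x) = 63 x^5/8 - 35 x^3/4 + 15 x/8.

P_5(x); series = 63 x^5/8 - 35 x^3/4 + 15 x/8


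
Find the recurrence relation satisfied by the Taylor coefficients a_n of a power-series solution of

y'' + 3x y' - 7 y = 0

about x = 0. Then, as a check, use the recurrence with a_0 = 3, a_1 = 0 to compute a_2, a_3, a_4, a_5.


Substitute y = sum_n a_n x^n.
y''(x) has coefficient (n+2)(n+1) a_{n+2} at x^n;
3 x y'(x) has coefficient 3 n a_n at x^n (shift);
-7 y(x) has coefficient -7 a_n at x^n.
Matching x^n: (n+2)(n+1) a_{n+2} + (3n - 7) a_n = 0.
Thus a_{n+2} = (-3n + 7) / ((n+1)(n+2)) * a_n.

Check with a_0 = 3, a_1 = 0 (apply the recurrence for n = 0, 1, 2, 3): a_0 = 3, a_1 = 0, a_2 = 21/2, a_3 = 0, a_4 = 7/8, a_5 = 0.

a_(n+2) = (-3n + 7) / ((n+1)(n+2)) * a_n; check: a_0 = 3, a_1 = 0, a_2 = 21/2, a_3 = 0, a_4 = 7/8, a_5 = 0


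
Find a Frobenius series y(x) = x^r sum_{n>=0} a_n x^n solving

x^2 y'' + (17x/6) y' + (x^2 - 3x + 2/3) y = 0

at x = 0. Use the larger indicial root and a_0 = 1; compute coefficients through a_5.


Write in Frobenius form y'' + (p(x)/x) y' + (q(x)/x^2) y = 0:
  p(x) = 17/6,  q(x) = x^2 - 3x + 2/3.
Indicial equation: r(r-1) + (17/6) r + (2/3) = 0 -> roots r_1 = -1/2, r_2 = -4/3.
Take r = r_1 = -1/2. Let y(x) = x^r sum_{n>=0} a_n x^n with a_0 = 1.
Substitute y = x^r sum a_n x^n and match x^{r+n}. The recurrence is
  D(n) a_n - 3 a_{n-1} + 1 a_{n-2} = 0,  where D(n) = (r+n)(r+n-1) + (17/6)(r+n) + (2/3).
  a_n = [3 a_{n-1} - 1 a_{n-2}] / D(n).
Since the indicial polynomial factors as (r - r_1)(r - r_2), D(n) = (r_1 + n - r_1)(r_1 + n - r_2) = n(n + 5/6).
Evaluating step by step (a_0 = 1):
  n = 1: D(1) = 1(1 + 5/6) = 11/6; numerator = 3(1) = 3; a_1 = (3)/(11/6) = 18/11
  n = 2: D(2) = 2(2 + 5/6) = 17/3; numerator = 3(18/11) - 1(1) = 43/11; a_2 = (43/11)/(17/3) = 129/187
  n = 3: D(3) = 3(3 + 5/6) = 23/2; numerator = 3(129/187) - 1(18/11) = 81/187; a_3 = (81/187)/(23/2) = 162/4301
  n = 4: D(4) = 4(4 + 5/6) = 58/3; numerator = 3(162/4301) - 1(129/187) = -2481/4301; a_4 = (-2481/4301)/(58/3) = -7443/249458
  n = 5: D(5) = 5(5 + 5/6) = 175/6; numerator = 3(-7443/249458) - 1(162/4301) = -31725/249458; a_5 = (-31725/249458)/(175/6) = -3807/873103

r = -1/2; a_0 = 1; a_1 = 18/11; a_2 = 129/187; a_3 = 162/4301; a_4 = -7443/249458; a_5 = -3807/873103


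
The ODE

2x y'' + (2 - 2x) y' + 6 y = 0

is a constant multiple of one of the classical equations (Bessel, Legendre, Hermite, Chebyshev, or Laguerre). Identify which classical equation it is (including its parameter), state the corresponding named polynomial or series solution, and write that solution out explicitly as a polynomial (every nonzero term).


All three coefficients share the factor 2; dividing through by 2 gives  x y'' + (1 - x) y' + 3 y = 0.
This matches the Laguerre equation x y'' + (1 - x) y' + n y = 0 with n = 3; the polynomial solution is L_3(x).
With y = sum_k a_k x^k, matching x^k gives (k+1)k a_{k+1} + (k+1) a_{k+1} - k a_k + n a_k = 0, i.e. (k+1)^2 a_{k+1} = (k - n) a_k = (k - 3) a_k. The right side vanishes at k = 3, so the series terminates at degree 3.
Standard normalization L_n(0) = 1 gives a_0 = 1. Work upward with a_{k+1} = (k - 3) a_k / (k+1)^2:
  a_1 = (0 - 3)(1) / 1^2 = -3/1 = -3
  a_2 = (1 - 3)(-3) / 2^2 = 6/4 = 3/2
  a_3 = (2 - 3)(3/2) / 3^2 = (-3/2)/9 = -1/6
Hence L_3(x) = -x^3/6 + 3 x^2/2 - 3 x + 1.

L_3(x); series = -x^3/6 + 3 x^2/2 - 3 x + 1


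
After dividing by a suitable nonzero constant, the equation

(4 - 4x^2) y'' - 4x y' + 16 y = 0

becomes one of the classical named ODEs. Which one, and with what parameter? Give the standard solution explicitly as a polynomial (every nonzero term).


All three coefficients share the factor 4; dividing through by 4 gives  (1 - x^2) y'' - x y' + 4 y = 0.
This matches the Chebyshev equation (1 - x^2) y'' - x y' + n^2 y = 0 (note the -x y' term, not -2x y') with n^2 = 4, so n = 2; the polynomial solution is T_2(x).
With y = sum_k a_k x^k, matching x^k gives (k+2)(k+1) a_{k+2} = (k^2 - n^2) a_k = (k - 2)(k + 2) a_k. The right side vanishes at k = 2, so the series with the parity of 2 terminates at degree 2.
Standard normalization: leading coefficient of T_n is 2^(n-1), so a_2 = 2^1 = 2. Work downward with a_k = (k+1)(k+2) a_{k+2} / ((k - 2)(k + 2)):
  a_0 = (1)(2)(2) / ((0 - 2)(0 + 2)) = 4/(-4) = -1
Hence T_2(x) = 2 x^2 - 1.

T_2(x); series = 2 x^2 - 1


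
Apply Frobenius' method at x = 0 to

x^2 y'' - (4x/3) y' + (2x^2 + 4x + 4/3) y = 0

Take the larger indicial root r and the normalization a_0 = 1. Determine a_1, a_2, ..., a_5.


Write in Frobenius form y'' + (p(x)/x) y' + (q(x)/x^2) y = 0:
  p(x) = -4/3,  q(x) = 2x^2 + 4x + 4/3.
Indicial equation: r(r-1) + (-4/3) r + (4/3) = 0 -> roots r_1 = 4/3, r_2 = 1.
Take r = r_1 = 4/3. Let y(x) = x^r sum_{n>=0} a_n x^n with a_0 = 1.
Substitute y = x^r sum a_n x^n and match x^{r+n}. The recurrence is
  D(n) a_n + 4 a_{n-1} + 2 a_{n-2} = 0,  where D(n) = (r+n)(r+n-1) + (-4/3)(r+n) + (4/3).
  a_n = [-4 a_{n-1} - 2 a_{n-2}] / D(n).
Since the indicial polynomial factors as (r - r_1)(r - r_2), D(n) = (r_1 + n - r_1)(r_1 + n - r_2) = n(n + 1/3).
Evaluating step by step (a_0 = 1):
  n = 1: D(1) = 1(1 + 1/3) = 4/3; numerator = -4(1) = -4; a_1 = (-4)/(4/3) = -3
  n = 2: D(2) = 2(2 + 1/3) = 14/3; numerator = -4(-3) - 2(1) = 10; a_2 = (10)/(14/3) = 15/7
  n = 3: D(3) = 3(3 + 1/3) = 10; numerator = -4(15/7) - 2(-3) = -18/7; a_3 = (-18/7)/(10) = -9/35
  n = 4: D(4) = 4(4 + 1/3) = 52/3; numerator = -4(-9/35) - 2(15/7) = -114/35; a_4 = (-114/35)/(52/3) = -171/910
  n = 5: D(5) = 5(5 + 1/3) = 80/3; numerator = -4(-171/910) - 2(-9/35) = 576/455; a_5 = (576/455)/(80/3) = 108/2275

r = 4/3; a_0 = 1; a_1 = -3; a_2 = 15/7; a_3 = -9/35; a_4 = -171/910; a_5 = 108/2275


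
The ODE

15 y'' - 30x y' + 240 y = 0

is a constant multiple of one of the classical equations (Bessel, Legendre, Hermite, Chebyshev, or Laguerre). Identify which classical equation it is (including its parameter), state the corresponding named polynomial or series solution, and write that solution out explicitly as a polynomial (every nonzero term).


All three coefficients share the factor 15; dividing through by 15 gives  y'' - 2x y' + 16 y = 0.
This matches the Hermite equation y'' - 2x y' + 2n y = 0 with 2n = 16, so n = 8; the polynomial solution is H_8(x).
With y = sum_k a_k x^k, matching x^k gives (k+2)(k+1) a_{k+2} = 2(k - n) a_k = 2(k - 8) a_k. The right side vanishes at k = 8, so the series with the parity of 8 terminates at degree 8.
Standard normalization: leading coefficient of H_n is 2^n, so a_8 = 2^8 = 256. Work downward with a_k = (k+1)(k+2) a_{k+2} / (2(k - n)):
  a_6 = (7)(8)(256) / (2(6 - 8)) = 14336/(-4) = -3584
  a_4 = (5)(6)(-3584) / (2(4 - 8)) = -107520/(-8) = 13440
  a_2 = (3)(4)(13440) / (2(2 - 8)) = 161280/(-12) = -13440
  a_0 = (1)(2)(-13440) / (2(0 - 8)) = -26880/(-16) = 1680
Hence H_8(x) = 256 x^8 - 3584 x^6 + 13440 x^4 - 13440 x^2 + 1680.

H_8(x); series = 256 x^8 - 3584 x^6 + 13440 x^4 - 13440 x^2 + 1680


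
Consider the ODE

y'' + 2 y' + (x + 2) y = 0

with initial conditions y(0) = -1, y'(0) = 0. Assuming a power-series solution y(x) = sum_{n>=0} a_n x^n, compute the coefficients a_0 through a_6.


Ansatz: y(x) = sum_{n>=0} a_n x^n, so y'(x) = sum_{n>=1} n a_n x^(n-1) and y''(x) = sum_{n>=2} n(n-1) a_n x^(n-2).
Substitute into P(x) y'' + Q(x) y' + R(x) y = 0 with P(x) = 1, Q(x) = 2, R(x) = x + 2, and match powers of x.
Initial conditions: a_0 = -1, a_1 = 0.
Setting the coefficient of each power of x to zero and solving order by order (substituting the coefficients already found):
  x^0: 2 a_2 + 2 a_1 + 2 a_0 = 0  ->  2 a_2 = -2 a_1 - 2 a_0 = 2  ->  a_2 = 1
  x^1: 6 a_3 + 4 a_2 + 2 a_1 + a_0 = 0  ->  6 a_3 = -4 a_2 - 2 a_1 - a_0 = -3  ->  a_3 = -1/2
  x^2: 12 a_4 + 6 a_3 + 2 a_2 + a_1 = 0  ->  12 a_4 = -6 a_3 - 2 a_2 - a_1 = 1  ->  a_4 = 1/12
  x^3: 20 a_5 + 8 a_4 + 2 a_3 + a_2 = 0  ->  20 a_5 = -8 a_4 - 2 a_3 - a_2 = -2/3  ->  a_5 = -1/30
  x^4: 30 a_6 + 10 a_5 + 2 a_4 + a_3 = 0  ->  30 a_6 = -10 a_5 - 2 a_4 - a_3 = 2/3  ->  a_6 = 1/45
Truncated series: y(x) = -1 + x^2 - (1/2) x^3 + (1/12) x^4 - (1/30) x^5 + (1/45) x^6 + O(x^7).

a_0 = -1; a_1 = 0; a_2 = 1; a_3 = -1/2; a_4 = 1/12; a_5 = -1/30; a_6 = 1/45


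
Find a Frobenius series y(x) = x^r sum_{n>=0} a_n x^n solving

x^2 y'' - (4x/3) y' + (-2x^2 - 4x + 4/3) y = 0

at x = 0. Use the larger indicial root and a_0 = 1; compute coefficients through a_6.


Write in Frobenius form y'' + (p(x)/x) y' + (q(x)/x^2) y = 0:
  p(x) = -4/3,  q(x) = -2x^2 - 4x + 4/3.
Indicial equation: r(r-1) + (-4/3) r + (4/3) = 0 -> roots r_1 = 4/3, r_2 = 1.
Take r = r_1 = 4/3. Let y(x) = x^r sum_{n>=0} a_n x^n with a_0 = 1.
Substitute y = x^r sum a_n x^n and match x^{r+n}. The recurrence is
  D(n) a_n - 4 a_{n-1} - 2 a_{n-2} = 0,  where D(n) = (r+n)(r+n-1) + (-4/3)(r+n) + (4/3).
  a_n = [4 a_{n-1} + 2 a_{n-2}] / D(n).
Since the indicial polynomial factors as (r - r_1)(r - r_2), D(n) = (r_1 + n - r_1)(r_1 + n - r_2) = n(n + 1/3).
Evaluating step by step (a_0 = 1):
  n = 1: D(1) = 1(1 + 1/3) = 4/3; numerator = 4(1) = 4; a_1 = (4)/(4/3) = 3
  n = 2: D(2) = 2(2 + 1/3) = 14/3; numerator = 4(3) + 2(1) = 14; a_2 = (14)/(14/3) = 3
  n = 3: D(3) = 3(3 + 1/3) = 10; numerator = 4(3) + 2(3) = 18; a_3 = (18)/(10) = 9/5
  n = 4: D(4) = 4(4 + 1/3) = 52/3; numerator = 4(9/5) + 2(3) = 66/5; a_4 = (66/5)/(52/3) = 99/130
  n = 5: D(5) = 5(5 + 1/3) = 80/3; numerator = 4(99/130) + 2(9/5) = 432/65; a_5 = (432/65)/(80/3) = 81/325
  n = 6: D(6) = 6(6 + 1/3) = 38; numerator = 4(81/325) + 2(99/130) = 63/25; a_6 = (63/25)/(38) = 63/950

r = 4/3; a_0 = 1; a_1 = 3; a_2 = 3; a_3 = 9/5; a_4 = 99/130; a_5 = 81/325; a_6 = 63/950


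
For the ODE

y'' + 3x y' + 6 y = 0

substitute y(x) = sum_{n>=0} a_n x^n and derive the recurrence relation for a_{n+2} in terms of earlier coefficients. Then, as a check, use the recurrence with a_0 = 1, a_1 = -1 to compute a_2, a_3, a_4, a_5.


Substitute y = sum_n a_n x^n.
y''(x) has coefficient (n+2)(n+1) a_{n+2} at x^n;
3 x y'(x) has coefficient 3 n a_n at x^n (shift);
6 y(x) has coefficient 6 a_n at x^n.
Matching x^n: (n+2)(n+1) a_{n+2} + (3n + 6) a_n = 0.
Thus a_{n+2} = (-3n - 6) / ((n+1)(n+2)) * a_n.

Check with a_0 = 1, a_1 = -1 (apply the recurrence for n = 0, 1, 2, 3): a_0 = 1, a_1 = -1, a_2 = -3, a_3 = 3/2, a_4 = 3, a_5 = -9/8.

a_(n+2) = (-3n - 6) / ((n+1)(n+2)) * a_n; check: a_0 = 1, a_1 = -1, a_2 = -3, a_3 = 3/2, a_4 = 3, a_5 = -9/8


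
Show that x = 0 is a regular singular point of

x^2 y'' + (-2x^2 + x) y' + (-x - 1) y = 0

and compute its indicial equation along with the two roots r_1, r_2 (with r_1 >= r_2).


Divide by x^2 to reach normal form y'' + P_1(x) y' + P_2(x) y = 0 with P_1(x) = -2 + 1/x and P_2(x) = -1/x - 1/x^2.
x = 0 is a singular point because the y'-coefficient -2 + 1/x has a pole at x = 0 and the y-coefficient -1/x - 1/x^2 has a pole at x = 0.
It is a regular singular point because x P_1(x) = p(x) = 1 - 2x and x^2 P_2(x) = q(x) = -x - 1 are polynomials, hence analytic at x = 0.
p(0) = 1,  q(0) = -1.
Indicial equation: r(r-1) + p(0) r + q(0) = 0, i.e. r^2 + (p(0) - 1) r + q(0) = 0, i.e. r^2 - 1 = 0.
Discriminant: (0)^2 - 4(-1) = 4, so r = (0 ± 2)/2.
Solving: r_1 = 1, r_2 = -1.

indicial: r^2 - 1 = 0; roots r_1 = 1, r_2 = -1


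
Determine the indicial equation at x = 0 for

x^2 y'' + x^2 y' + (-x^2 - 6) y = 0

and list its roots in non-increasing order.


Divide by x^2 to reach normal form y'' + P_1(x) y' + P_2(x) y = 0 with P_1(x) = 1 and P_2(x) = -1 - 6/x^2.
x = 0 is a singular point because the y-coefficient -1 - 6/x^2 has a pole at x = 0.
It is a regular singular point because x P_1(x) = p(x) = x and x^2 P_2(x) = q(x) = -x^2 - 6 are polynomials, hence analytic at x = 0.
p(0) = 0,  q(0) = -6.
Indicial equation: r(r-1) + p(0) r + q(0) = 0, i.e. r^2 + (p(0) - 1) r + q(0) = 0, i.e. r^2 - 1 r - 6 = 0.
Discriminant: (-1)^2 - 4(-6) = 25, so r = (1 ± 5)/2.
Solving: r_1 = 3, r_2 = -2.

indicial: r^2 - 1 r - 6 = 0; roots r_1 = 3, r_2 = -2


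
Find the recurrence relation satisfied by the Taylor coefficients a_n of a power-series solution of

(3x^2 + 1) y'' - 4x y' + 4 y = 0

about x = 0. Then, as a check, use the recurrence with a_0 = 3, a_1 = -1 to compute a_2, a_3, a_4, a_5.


Substitute y = sum_n a_n x^n.
(1 + 3 x^2) y'' contributes (n+2)(n+1) a_{n+2} + 3 n(n-1) a_n at x^n.
-4 x y'(x) contributes -4 n a_n at x^n.
4 y(x) contributes 4 a_n at x^n.
Matching x^n: (n+2)(n+1) a_{n+2} + (3 n(n-1) - 4 n + 4) a_n = 0.
Thus a_{n+2} = (-3 n(n-1) + 4 n - 4) / ((n+1)(n+2)) * a_n.

Check with a_0 = 3, a_1 = -1 (apply the recurrence for n = 0, 1, 2, 3): a_0 = 3, a_1 = -1, a_2 = -6, a_3 = 0, a_4 = 1, a_5 = 0.

a_(n+2) = (-3 n(n-1) + 4 n - 4) / ((n+1)(n+2)) * a_n; check: a_0 = 3, a_1 = -1, a_2 = -6, a_3 = 0, a_4 = 1, a_5 = 0


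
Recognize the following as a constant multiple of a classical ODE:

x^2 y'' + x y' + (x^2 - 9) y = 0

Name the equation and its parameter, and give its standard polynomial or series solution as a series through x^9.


The equation is already in a standard form:  x^2 y'' + x y' + (x^2 - 9) y = 0.
This matches the Bessel equation x^2 y'' + x y' + (x^2 - nu^2) y = 0 with nu^2 = 9, so nu = 3; the solution bounded at x = 0 is J_3(x).
Frobenius at x = 0: indicial roots ±nu; for r = nu the recurrence k(k + 2nu) c_k = -c_{k-2} gives the standard series J_nu(x) = sum_{k>=0} (-1)^k / (k! (k+nu)!) (x/2)^(2k+nu). Evaluate the first 4 terms:
  k = 0: (-1)^0 / (0! * 3! * 2^3) x^3 = 1/(1*6*8) x^3 = (1/48) x^3
  k = 1: (-1)^1 / (1! * 4! * 2^5) x^5 = -1/(1*24*32) x^5 = (-1/768) x^5
  k = 2: (-1)^2 / (2! * 5! * 2^7) x^7 = 1/(2*120*128) x^7 = (1/30720) x^7
  k = 3: (-1)^3 / (3! * 6! * 2^9) x^9 = -1/(6*720*512) x^9 = (-1/2211840) x^9
Hence J_3(x) = -x^9/2211840 + x^7/30720 - x^5/768 + x^3/48 + ....

J_3(x); series = -x^9/2211840 + x^7/30720 - x^5/768 + x^3/48


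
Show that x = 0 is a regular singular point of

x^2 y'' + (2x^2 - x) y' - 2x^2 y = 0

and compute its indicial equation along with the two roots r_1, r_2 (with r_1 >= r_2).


Divide by x^2 to reach normal form y'' + P_1(x) y' + P_2(x) y = 0 with P_1(x) = 2 - 1/x and P_2(x) = -2.
x = 0 is a singular point because the y'-coefficient 2 - 1/x has a pole at x = 0.
It is a regular singular point because x P_1(x) = p(x) = 2x - 1 and x^2 P_2(x) = q(x) = -2x^2 are polynomials, hence analytic at x = 0.
p(0) = -1,  q(0) = 0.
Indicial equation: r(r-1) + p(0) r + q(0) = 0, i.e. r^2 + (p(0) - 1) r + q(0) = 0, i.e. r^2 - 2 r = 0.
Discriminant: (-2)^2 - 4(0) = 4, so r = (2 ± 2)/2.
Solving: r_1 = 2, r_2 = 0.

indicial: r^2 - 2 r = 0; roots r_1 = 2, r_2 = 0


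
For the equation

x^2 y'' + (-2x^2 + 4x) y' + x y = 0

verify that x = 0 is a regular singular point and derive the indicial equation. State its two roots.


Divide by x^2 to reach normal form y'' + P_1(x) y' + P_2(x) y = 0 with P_1(x) = -2 + 4/x and P_2(x) = 1/x.
x = 0 is a singular point because the y'-coefficient -2 + 4/x has a pole at x = 0 and the y-coefficient 1/x has a pole at x = 0.
It is a regular singular point because x P_1(x) = p(x) = 4 - 2x and x^2 P_2(x) = q(x) = x are polynomials, hence analytic at x = 0.
p(0) = 4,  q(0) = 0.
Indicial equation: r(r-1) + p(0) r + q(0) = 0, i.e. r^2 + (p(0) - 1) r + q(0) = 0, i.e. r^2 + 3 r = 0.
Discriminant: (3)^2 - 4(0) = 9, so r = (-3 ± 3)/2.
Solving: r_1 = 0, r_2 = -3.

indicial: r^2 + 3 r = 0; roots r_1 = 0, r_2 = -3


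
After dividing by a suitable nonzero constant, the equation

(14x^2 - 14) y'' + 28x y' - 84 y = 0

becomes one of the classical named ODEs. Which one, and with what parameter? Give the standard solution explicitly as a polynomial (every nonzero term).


All three coefficients share the factor -14; dividing through by -14 gives  (1 - x^2) y'' - 2x y' + 6 y = 0.
This matches the Legendre equation (1 - x^2) y'' - 2x y' + n(n+1) y = 0 (note the -2x y' term) with n(n+1) = 6, so n = 2; the polynomial solution is P_2(x).
With y = sum_k a_k x^k, matching x^k gives (k+2)(k+1) a_{k+2} = [k(k+1) - n(n+1)] a_k = (k - 2)(k + 3) a_k. The right side vanishes at k = 2, so the series with the parity of 2 terminates at degree 2.
Standard normalization (P_n(1) = 1): leading coefficient (2n)!/(2^n (n!)^2) = 24/(4*4) = 3/2, so a_2 = 3/2. Work downward with a_k = (k+1)(k+2) a_{k+2} / ((k - 2)(k + 3)):
  a_0 = (1)(2)(3/2) / ((0 - 2)(0 + 3)) = 3/(-6) = -1/2
Hence P_2(x) = 3 x^2/2 - 1/2.

P_2(x); series = 3 x^2/2 - 1/2


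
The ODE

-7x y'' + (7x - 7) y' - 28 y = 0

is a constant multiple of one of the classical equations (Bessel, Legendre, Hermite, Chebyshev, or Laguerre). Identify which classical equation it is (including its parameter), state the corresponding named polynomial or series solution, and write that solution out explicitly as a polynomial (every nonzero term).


All three coefficients share the factor -7; dividing through by -7 gives  x y'' + (1 - x) y' + 4 y = 0.
This matches the Laguerre equation x y'' + (1 - x) y' + n y = 0 with n = 4; the polynomial solution is L_4(x).
With y = sum_k a_k x^k, matching x^k gives (k+1)k a_{k+1} + (k+1) a_{k+1} - k a_k + n a_k = 0, i.e. (k+1)^2 a_{k+1} = (k - n) a_k = (k - 4) a_k. The right side vanishes at k = 4, so the series terminates at degree 4.
Standard normalization L_n(0) = 1 gives a_0 = 1. Work upward with a_{k+1} = (k - 4) a_k / (k+1)^2:
  a_1 = (0 - 4)(1) / 1^2 = -4/1 = -4
  a_2 = (1 - 4)(-4) / 2^2 = 12/4 = 3
  a_3 = (2 - 4)(3) / 3^2 = -6/9 = -2/3
  a_4 = (3 - 4)(-2/3) / 4^2 = (2/3)/16 = 1/24
Hence L_4(x) = x^4/24 - 2 x^3/3 + 3 x^2 - 4 x + 1.

L_4(x); series = x^4/24 - 2 x^3/3 + 3 x^2 - 4 x + 1


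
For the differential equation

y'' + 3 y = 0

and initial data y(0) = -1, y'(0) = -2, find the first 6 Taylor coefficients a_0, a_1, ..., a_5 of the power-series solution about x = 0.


Ansatz: y(x) = sum_{n>=0} a_n x^n, so y'(x) = sum_{n>=1} n a_n x^(n-1) and y''(x) = sum_{n>=2} n(n-1) a_n x^(n-2).
Substitute into P(x) y'' + Q(x) y' + R(x) y = 0 with P(x) = 1, Q(x) = 0, R(x) = 3, and match powers of x.
Initial conditions: a_0 = -1, a_1 = -2.
Setting the coefficient of each power of x to zero and solving order by order (substituting the coefficients already found):
  x^0: 2 a_2 + 3 a_0 = 0  ->  2 a_2 = -3 a_0 = 3  ->  a_2 = 3/2
  x^1: 6 a_3 + 3 a_1 = 0  ->  6 a_3 = -3 a_1 = 6  ->  a_3 = 1
  x^2: 12 a_4 + 3 a_2 = 0  ->  12 a_4 = -3 a_2 = -9/2  ->  a_4 = -3/8
  x^3: 20 a_5 + 3 a_3 = 0  ->  20 a_5 = -3 a_3 = -3  ->  a_5 = -3/20
Truncated series: y(x) = -1 - 2 x + (3/2) x^2 + x^3 - (3/8) x^4 - (3/20) x^5 + O(x^6).

a_0 = -1; a_1 = -2; a_2 = 3/2; a_3 = 1; a_4 = -3/8; a_5 = -3/20


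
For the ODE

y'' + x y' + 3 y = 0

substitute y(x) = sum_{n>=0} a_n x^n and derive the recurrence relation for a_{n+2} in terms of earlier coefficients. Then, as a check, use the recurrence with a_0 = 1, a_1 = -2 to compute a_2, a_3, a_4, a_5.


Substitute y = sum_n a_n x^n.
y''(x) has coefficient (n+2)(n+1) a_{n+2} at x^n;
x y'(x) has coefficient n a_n at x^n (shift);
3 y(x) has coefficient 3 a_n at x^n.
Matching x^n: (n+2)(n+1) a_{n+2} + (n + 3) a_n = 0.
Thus a_{n+2} = (-n - 3) / ((n+1)(n+2)) * a_n.

Check with a_0 = 1, a_1 = -2 (apply the recurrence for n = 0, 1, 2, 3): a_0 = 1, a_1 = -2, a_2 = -3/2, a_3 = 4/3, a_4 = 5/8, a_5 = -2/5.

a_(n+2) = (-n - 3) / ((n+1)(n+2)) * a_n; check: a_0 = 1, a_1 = -2, a_2 = -3/2, a_3 = 4/3, a_4 = 5/8, a_5 = -2/5


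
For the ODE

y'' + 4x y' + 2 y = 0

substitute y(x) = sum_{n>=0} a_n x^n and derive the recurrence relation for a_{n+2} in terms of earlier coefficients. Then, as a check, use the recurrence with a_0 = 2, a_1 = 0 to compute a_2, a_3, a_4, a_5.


Substitute y = sum_n a_n x^n.
y''(x) has coefficient (n+2)(n+1) a_{n+2} at x^n;
4 x y'(x) has coefficient 4 n a_n at x^n (shift);
2 y(x) has coefficient 2 a_n at x^n.
Matching x^n: (n+2)(n+1) a_{n+2} + (4n + 2) a_n = 0.
Thus a_{n+2} = (-4n - 2) / ((n+1)(n+2)) * a_n.

Check with a_0 = 2, a_1 = 0 (apply the recurrence for n = 0, 1, 2, 3): a_0 = 2, a_1 = 0, a_2 = -2, a_3 = 0, a_4 = 5/3, a_5 = 0.

a_(n+2) = (-4n - 2) / ((n+1)(n+2)) * a_n; check: a_0 = 2, a_1 = 0, a_2 = -2, a_3 = 0, a_4 = 5/3, a_5 = 0


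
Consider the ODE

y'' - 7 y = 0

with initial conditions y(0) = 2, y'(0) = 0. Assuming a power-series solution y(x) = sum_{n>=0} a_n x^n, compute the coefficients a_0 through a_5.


Ansatz: y(x) = sum_{n>=0} a_n x^n, so y'(x) = sum_{n>=1} n a_n x^(n-1) and y''(x) = sum_{n>=2} n(n-1) a_n x^(n-2).
Substitute into P(x) y'' + Q(x) y' + R(x) y = 0 with P(x) = 1, Q(x) = 0, R(x) = -7, and match powers of x.
Initial conditions: a_0 = 2, a_1 = 0.
Setting the coefficient of each power of x to zero and solving order by order (substituting the coefficients already found):
  x^0: 2 a_2 - 7 a_0 = 0  ->  2 a_2 = 7 a_0 = 14  ->  a_2 = 7
  x^1: 6 a_3 - 7 a_1 = 0  ->  6 a_3 = 7 a_1 = 0  ->  a_3 = 0
  x^2: 12 a_4 - 7 a_2 = 0  ->  12 a_4 = 7 a_2 = 49  ->  a_4 = 49/12
  x^3: 20 a_5 - 7 a_3 = 0  ->  20 a_5 = 7 a_3 = 0  ->  a_5 = 0
Truncated series: y(x) = 2 + 7 x^2 + (49/12) x^4 + O(x^6).

a_0 = 2; a_1 = 0; a_2 = 7; a_3 = 0; a_4 = 49/12; a_5 = 0
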